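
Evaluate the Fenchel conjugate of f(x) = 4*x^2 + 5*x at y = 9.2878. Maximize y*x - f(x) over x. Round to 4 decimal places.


f*(y) = sup_x {y*x - a*x^2 - b*x} = sup_x {(y-b)*x - a*x^2}
FOC: (y - b) - 2a*x = 0 => x* = (y - b)/(2a)
x* = (9.2878 - 5)/(2*4) = 0.536
f*(9.2878) = (y-b)^2/(4a) = (9.2878 - 5)^2/(4*4)
= 18.3852/16 = 1.1491


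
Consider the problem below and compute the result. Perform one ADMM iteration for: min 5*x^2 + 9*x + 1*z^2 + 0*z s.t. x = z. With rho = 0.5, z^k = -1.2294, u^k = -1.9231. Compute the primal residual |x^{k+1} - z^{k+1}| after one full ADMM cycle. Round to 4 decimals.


ADMM iteration with rho = 0.5, z^k = -1.2294, u^k = -1.9231
Step 1: x-update.
Minimize 5*x^2 + 9*x + (0.5/2)*(x + 1.2294 - 1.9231)^2
FOC: (2*5 + 0.5)*x = -9 + 0.5*(-1.2294 + 1.9231)
x^{k+1} = -0.8241
Step 2: z-update.
Minimize 1*z^2 + 0*z + (0.5/2)*(-0.8241 - z - 1.9231)^2
FOC: (2*1 + 0.5)*z = 0 + 0.5*(-0.8241 - 1.9231)
z^{k+1} = -0.5494
Step 3: u-update.
u^{k+1} = -1.9231 - 0.8241 + 0.5494 = -2.1978
Step 4: Primal residual = |-0.8241 + 0.5494| = 0.2747


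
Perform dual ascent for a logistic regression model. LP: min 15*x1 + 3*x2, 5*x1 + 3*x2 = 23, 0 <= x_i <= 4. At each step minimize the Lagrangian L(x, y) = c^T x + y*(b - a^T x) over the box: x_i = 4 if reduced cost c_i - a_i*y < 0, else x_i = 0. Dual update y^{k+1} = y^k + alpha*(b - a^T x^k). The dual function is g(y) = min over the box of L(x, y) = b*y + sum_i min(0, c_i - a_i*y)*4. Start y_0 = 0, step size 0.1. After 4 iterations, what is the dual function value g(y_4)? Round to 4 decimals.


Dual ascent for LP: min 15*x1 + 3*x2, 5*x1 + 3*x2 = 23, 0 <= x_i <= 4
Step 1: y^k = 0.0, reduced costs: (15.0, 3.0)
  x^k = (0.0, 0.0), subgradient = b - a^T x = 23.0
  y^{k+1} = 0.0 + 0.1*23.0 = 2.3
Step 2: y^k = 2.3, reduced costs: (3.5, -3.9)
  x^k = (0.0, 4.0), subgradient = b - a^T x = 11.0
  y^{k+1} = 2.3 + 0.1*11.0 = 3.4
Step 3: y^k = 3.4, reduced costs: (-2.0, -7.2)
  x^k = (4.0, 4.0), subgradient = b - a^T x = -9.0
  y^{k+1} = 3.4 + 0.1*-9.0 = 2.5
Step 4: y^k = 2.5, reduced costs: (2.5, -4.5)
  x^k = (0.0, 4.0), subgradient = b - a^T x = 11.0
  y^{k+1} = 2.5 + 0.1*11.0 = 3.6
Dual objective at y_4 = 3.6: reduced costs (-3.0, -7.8), box minimizer x = (4.0, 4.0)
g(y_4) = b*y + (c1 - a1*y)*x1 + (c2 - a2*y)*x2 = 23*3.6 + (-3.0)*4.0 + (-7.8)*4.0 = 82.8 - 12.0 - 31.2 = 39.6


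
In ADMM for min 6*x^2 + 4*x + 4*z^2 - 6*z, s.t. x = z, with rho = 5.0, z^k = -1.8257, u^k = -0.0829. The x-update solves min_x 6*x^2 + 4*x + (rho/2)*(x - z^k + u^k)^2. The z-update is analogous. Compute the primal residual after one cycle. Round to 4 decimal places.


ADMM iteration with rho = 5.0, z^k = -1.8257, u^k = -0.0829
Step 1: x-update.
Minimize 6*x^2 + 4*x + (5.0/2)*(x + 1.8257 - 0.0829)^2
FOC: (2*6 + 5.0)*x = -4 + 5.0*(-1.8257 + 0.0829)
x^{k+1} = -0.7479
Step 2: z-update.
Minimize 4*z^2 - 6*z + (5.0/2)*(-0.7479 - z - 0.0829)^2
FOC: (2*4 + 5.0)*z = 6 + 5.0*(-0.7479 - 0.0829)
z^{k+1} = 0.142
Step 3: u-update.
u^{k+1} = -0.0829 - 0.7479 - 0.142 = -0.9728
Step 4: Primal residual = |-0.7479 - 0.142| = 0.8899


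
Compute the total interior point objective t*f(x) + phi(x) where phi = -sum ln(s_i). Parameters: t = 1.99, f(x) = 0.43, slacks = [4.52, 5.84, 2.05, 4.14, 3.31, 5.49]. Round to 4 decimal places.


Step 1: Compute log-barrier.
ln values: [1.5085, 1.7647, 0.7178, 1.4207, 1.1969, 1.7029]
phi = -(1.5085 + 1.7647 + 0.7178 + 1.4207 + 1.1969 + 1.7029) = -8.3117
Step 2: Compute augmented objective.
t*f(x) = 1.99*0.43 = 0.8557
Total = 0.8557 - 8.3117 = -7.456


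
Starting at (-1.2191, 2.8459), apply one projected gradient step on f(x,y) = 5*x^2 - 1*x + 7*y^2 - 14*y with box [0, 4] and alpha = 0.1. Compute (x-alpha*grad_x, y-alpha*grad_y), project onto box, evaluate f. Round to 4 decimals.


Step 1: Compute gradient at (-1.2191, 2.8459).
grad_x = 2*5*-1.2191 - 1 = -13.191
grad_y = 2*7*2.8459 - 14 = 25.8426
Step 2: Gradient step.
x_raw = -1.2191 - 0.1*-13.191 = 0.1
y_raw = 2.8459 - 0.1*25.8426 = 0.2616
Step 3: Project onto [0, 4].
x_proj = clip(0.1) = 0.1
y_proj = clip(0.2616) = 0.2616
Step 4: Evaluate f.
f(0.1, 0.2616) = -3.2338


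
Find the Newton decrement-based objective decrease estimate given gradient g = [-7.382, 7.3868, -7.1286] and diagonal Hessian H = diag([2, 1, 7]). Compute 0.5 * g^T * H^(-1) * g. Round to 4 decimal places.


Step 1: H is diagonal, so H^(-1) * g = [-3.691, 7.3868, -1.0184].
Step 2: g^T H^(-1) g = sum_i g_i^2 / H_ii
  = (-7.382)^2/2 + (7.3868)^2/1 + (-7.1286)^2/7
  = 27.247 + 54.5648 + 7.2596 = 89.0713
Step 3: Objective decrease = 0.5 * g^T H^(-1) g = 44.5357


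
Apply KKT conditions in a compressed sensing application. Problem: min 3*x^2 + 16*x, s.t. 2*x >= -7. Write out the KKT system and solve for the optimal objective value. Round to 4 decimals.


Step 1: Try lambda = 0 (constraint inactive).
Stationarity: 2*3*x + 16 = 0
x* = -16/(2*3) = -8/3 = -2.6667 (rounded; the exact value -8/3 is used below)
Check constraint: 2*-2.6667 = -5.3334 >= -7 -- satisfied.
Step 2: Compute optimal value.
f(x*) = 3*(-8/3)^2 + 16*(-8/3) = -21.3333


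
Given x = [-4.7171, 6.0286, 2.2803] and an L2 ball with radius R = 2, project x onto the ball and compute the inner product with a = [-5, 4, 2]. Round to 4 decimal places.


Step 1: Compute ||x|| (intermediates to 6 decimals).
||x|| = sqrt((-4.7171)^2 + 6.0286^2 + 2.2803^2) = 7.987166
Step 2: Project.
Since ||x|| > R, scale = R/||x|| = 2/7.987166 = 0.250402, proj(x) = scale * x
proj(x) = [-1.181171, 1.509573, 0.570992]
Step 3: Dot product.
a^T * proj(x) = -5*(-1.181171) + 4*1.509573 + 2*0.570992 = 13.0861


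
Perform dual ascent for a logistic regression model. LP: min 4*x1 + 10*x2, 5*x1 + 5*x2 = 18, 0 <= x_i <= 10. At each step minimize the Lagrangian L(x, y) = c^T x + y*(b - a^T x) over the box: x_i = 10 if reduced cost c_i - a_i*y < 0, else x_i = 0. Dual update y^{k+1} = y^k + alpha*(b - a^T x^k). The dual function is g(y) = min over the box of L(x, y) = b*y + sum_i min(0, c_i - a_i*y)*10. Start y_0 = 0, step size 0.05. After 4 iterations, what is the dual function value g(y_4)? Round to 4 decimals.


Dual ascent for LP: min 4*x1 + 10*x2, 5*x1 + 5*x2 = 18, 0 <= x_i <= 10
Step 1: y^k = 0.0, reduced costs: (4.0, 10.0)
  x^k = (0.0, 0.0), subgradient = b - a^T x = 18.0
  y^{k+1} = 0.0 + 0.05*18.0 = 0.9
Step 2: y^k = 0.9, reduced costs: (-0.5, 5.5)
  x^k = (10.0, 0.0), subgradient = b - a^T x = -32.0
  y^{k+1} = 0.9 + 0.05*-32.0 = -0.7
Step 3: y^k = -0.7, reduced costs: (7.5, 13.5)
  x^k = (0.0, 0.0), subgradient = b - a^T x = 18.0
  y^{k+1} = -0.7 + 0.05*18.0 = 0.2
Step 4: y^k = 0.2, reduced costs: (3.0, 9.0)
  x^k = (0.0, 0.0), subgradient = b - a^T x = 18.0
  y^{k+1} = 0.2 + 0.05*18.0 = 1.1
Dual objective at y_4 = 1.1: reduced costs (-1.5, 4.5), box minimizer x = (10.0, 0.0)
g(y_4) = b*y + (c1 - a1*y)*x1 + (c2 - a2*y)*x2 = 18*1.1 + (-1.5)*10.0 + 4.5*0.0 = 19.8 - 15.0 + 0.0 = 4.8


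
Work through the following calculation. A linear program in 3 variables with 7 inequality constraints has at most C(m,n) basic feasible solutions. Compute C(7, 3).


Each vertex corresponds to some choice of n active constraints out of m, so the number of vertices is at most C(m, n) = m! / (n!(m-n)!).
m = 7, n = 3
Numerator: 7 * 6 * 5
Denominator: 3! = 6
C(7, 3) = 35


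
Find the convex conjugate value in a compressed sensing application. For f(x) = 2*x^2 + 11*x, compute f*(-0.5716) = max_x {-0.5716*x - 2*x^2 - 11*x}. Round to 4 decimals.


f*(y) = sup_x {y*x - a*x^2 - b*x} = sup_x {(y-b)*x - a*x^2}
FOC: (y - b) - 2a*x = 0 => x* = (y - b)/(2a)
x* = (-0.5716 - 11)/(2*2) = -2.8929
f*(-0.5716) = (y-b)^2/(4a) = (-0.5716 - 11)^2/(4*2)
= 133.9019/8 = 16.7377


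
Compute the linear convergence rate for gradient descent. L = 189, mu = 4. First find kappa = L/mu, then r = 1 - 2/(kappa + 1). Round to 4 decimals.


Step 1: Compute the condition number.
kappa = L/mu = 189/4 = 47.25
Step 2: Compute the convergence rate.
r = 1 - 2/(kappa + 1) = 1 - 2*mu/(L + mu) = (L - mu)/(L + mu) = 185/193 = 0.9585


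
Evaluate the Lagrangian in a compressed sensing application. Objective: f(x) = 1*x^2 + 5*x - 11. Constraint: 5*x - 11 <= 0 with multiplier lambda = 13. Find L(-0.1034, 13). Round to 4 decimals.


Step 1: Evaluate f(x).
f(-0.1034) = 1*(-0.1034)^2 + 5*(-0.1034) - 11 = -11.5063
Step 2: Evaluate g(x).
g(-0.1034) = 5*-0.1034 - 11 = -11.517
Step 3: Compute Lagrangian.
L = -11.5063 + 13*-11.517 = -161.2273


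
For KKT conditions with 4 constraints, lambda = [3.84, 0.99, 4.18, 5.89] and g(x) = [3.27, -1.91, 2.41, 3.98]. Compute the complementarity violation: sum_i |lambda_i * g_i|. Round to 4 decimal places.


KKT complementary slackness check:
lambda_1 * g_1 = 3.84 * 3.27 = 12.5568
lambda_2 * g_2 = 0.99 * -1.91 = -1.8909
lambda_3 * g_3 = 4.18 * 2.41 = 10.0738
lambda_4 * g_4 = 5.89 * 3.98 = 23.4422
Total violation = 12.5568 + 1.8909 + 10.0738 + 23.4422 = 47.9637


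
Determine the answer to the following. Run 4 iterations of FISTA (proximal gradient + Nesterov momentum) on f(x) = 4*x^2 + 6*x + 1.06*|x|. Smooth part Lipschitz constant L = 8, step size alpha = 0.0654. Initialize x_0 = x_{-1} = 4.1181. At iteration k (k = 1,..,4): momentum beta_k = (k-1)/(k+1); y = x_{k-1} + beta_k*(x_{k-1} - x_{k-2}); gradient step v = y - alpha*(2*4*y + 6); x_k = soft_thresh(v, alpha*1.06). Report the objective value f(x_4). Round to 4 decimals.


FISTA on f(x) = 4*x^2 + 6*x + 1.06*|x|
L = 8, alpha = 0.0654
Iteration 1: beta = 0.0, y = 4.1181 + 0.0*(4.1181 - 4.1181) = 4.1181
  grad(y) = 38.9448, v = y - alpha*grad = 1.5711
  prox(v) = soft_thresh(1.5711, 0.0693) = 1.5018
Iteration 2: beta = 0.3333, y = 1.5018 + 0.3333*(1.5018 - 4.1181) = 0.6297
  grad(y) = 11.0375, v = y - alpha*grad = -0.0922
  prox(v) = soft_thresh(-0.0922, 0.0693) = -0.0228
Iteration 3: beta = 0.5, y = -0.0228 + 0.5*(-0.0228 - 1.5018) = -0.7852
  grad(y) = -0.2813, v = y - alpha*grad = -0.7668
  prox(v) = soft_thresh(-0.7668, 0.0693) = -0.6974
Iteration 4: beta = 0.6, y = -0.6974 + 0.6*(-0.6974 + 0.0228) = -1.1022
  grad(y) = -2.8176, v = y - alpha*grad = -0.9179
  prox(v) = soft_thresh(-0.9179, 0.0693) = -0.8486
f(x_4) = 4*(-0.8486)^2 + 6*(-0.8486) + 1.06*|-0.8486| = -1.3116


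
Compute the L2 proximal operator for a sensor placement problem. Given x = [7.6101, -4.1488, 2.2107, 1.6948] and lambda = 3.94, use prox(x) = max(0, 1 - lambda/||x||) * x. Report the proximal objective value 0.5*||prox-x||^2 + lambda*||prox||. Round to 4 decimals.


Step 1: Compute ||x||.
||x|| = 9.1042
Step 2: Compute scaling factor.
scale = max(0, 1 - 3.94/9.1042) = 0.5672
Step 3: prox(x) = [4.3167, -2.3533, 1.254, 0.9613]
||prox(x)|| = 5.1642
Step 4: Proximal objective.
0.5*||prox-x||^2 = 7.7618
lambda*||prox|| = 20.3469
Total = 28.1086


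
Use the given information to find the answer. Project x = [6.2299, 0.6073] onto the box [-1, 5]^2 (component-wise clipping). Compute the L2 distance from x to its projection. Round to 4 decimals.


Project each component onto [-1, 5].
clip(6.2299) = 5.0, clip(0.6073) = 0.6073
Projection = [5.0, 0.6073]
Squared diffs: [1.5127, 0.0]
Distance = sqrt(1.5127) = 1.2299


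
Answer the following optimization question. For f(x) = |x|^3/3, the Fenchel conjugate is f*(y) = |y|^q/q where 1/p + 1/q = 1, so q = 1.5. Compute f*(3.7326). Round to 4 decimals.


The conjugate exponent q satisfies 1/p + 1/q = 1.
p = 3, so q = 3/(3 - 1) = 1.5
|y|^q = 3.7326^1.5 = 7.2114
f*(3.7326) = 7.2114 / 1.5 = 4.8076


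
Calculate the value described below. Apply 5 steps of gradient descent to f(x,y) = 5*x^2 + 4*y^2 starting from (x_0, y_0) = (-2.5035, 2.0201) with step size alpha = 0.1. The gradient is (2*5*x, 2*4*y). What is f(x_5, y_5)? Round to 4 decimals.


Gradient descent on f(x,y) = 5*x^2 + 4*y^2.
Starting point: (-2.5035, 2.0201), alpha = 0.1
Step 1: grad_x = 2*5*-2.5035 = -25.035, grad_y = 2*4*2.0201 = 16.1608
  x_1 = -2.5035 - 0.1*-25.035 = 0.0
  y_1 = 2.0201 - 0.1*16.1608 = 0.404
Step 2: grad_x = 2*5*0.0 = 0.0, grad_y = 2*4*0.404 = 3.2322
  x_2 = 0.0 - 0.1*0.0 = 0.0
  y_2 = 0.404 - 0.1*3.2322 = 0.0808
Step 3: grad_x = 2*5*0.0 = 0.0, grad_y = 2*4*0.0808 = 0.6464
  x_3 = 0.0 - 0.1*0.0 = 0.0
  y_3 = 0.0808 - 0.1*0.6464 = 0.0162
Step 4: grad_x = 2*5*0.0 = 0.0, grad_y = 2*4*0.0162 = 0.1293
  x_4 = 0.0 - 0.1*0.0 = 0.0
  y_4 = 0.0162 - 0.1*0.1293 = 0.0032
Step 5: grad_x = 2*5*0.0 = 0.0, grad_y = 2*4*0.0032 = 0.0259
  x_5 = 0.0 - 0.1*0.0 = 0.0
  y_5 = 0.0032 - 0.1*0.0259 = 0.0006
f(0.0, 0.0006) = 5*0.0^2 + 4*0.0006^2 = 0.0


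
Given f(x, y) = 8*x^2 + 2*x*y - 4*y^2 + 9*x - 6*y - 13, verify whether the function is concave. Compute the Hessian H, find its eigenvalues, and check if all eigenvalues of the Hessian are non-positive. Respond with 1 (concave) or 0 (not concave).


The Hessian of f(x,y) = 8*x^2 + 2*x*y - 4*y^2 + 9*x - 6*y - 13 is:
H = [[16, 2], [2, -8]]
Trace = 16 - 8 = 8
Determinant = 16*-8 - (2)^2 = -132
Discriminant = (8)^2 - 4*-132 = 592.0
Eigenvalues: lambda_1 = -8.1655, lambda_2 = 16.1655
The function is not concave.

0


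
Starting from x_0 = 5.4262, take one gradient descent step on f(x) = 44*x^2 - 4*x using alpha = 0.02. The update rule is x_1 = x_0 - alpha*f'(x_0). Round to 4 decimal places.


We compute the gradient at x_0 and apply the update.
f'(x) = 88*x - 4
f'(5.4262) = 88*5.4262 - 4 = 473.5056
x_1 = 5.4262 - 0.02*473.5056 = -4.0439


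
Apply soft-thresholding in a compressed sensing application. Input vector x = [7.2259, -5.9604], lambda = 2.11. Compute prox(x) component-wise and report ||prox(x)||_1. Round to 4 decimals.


Soft-thresholding with lambda = 2.11:
prox(7.2259) = sign(7.2259)*max(|7.2259| - 2.11, 0) = 5.1159
prox(-5.9604) = sign(-5.9604)*max(|-5.9604| - 2.11, 0) = -3.8504
prox(x) = [5.1159, -3.8504]
||prox(x)||_1 = 5.1159 + 3.8504 = 8.9663


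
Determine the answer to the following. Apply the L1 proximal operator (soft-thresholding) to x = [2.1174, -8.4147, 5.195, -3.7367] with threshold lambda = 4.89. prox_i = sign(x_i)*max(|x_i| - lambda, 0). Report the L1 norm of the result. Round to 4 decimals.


Soft-thresholding with lambda = 4.89:
prox(2.1174) = sign(2.1174)*max(|2.1174| - 4.89, 0) = 0.0
prox(-8.4147) = sign(-8.4147)*max(|-8.4147| - 4.89, 0) = -3.5247
prox(5.195) = sign(5.195)*max(|5.195| - 4.89, 0) = 0.305
prox(-3.7367) = sign(-3.7367)*max(|-3.7367| - 4.89, 0) = 0.0
prox(x) = [0.0, -3.5247, 0.305, 0.0]
||prox(x)||_1 = 0.0 + 3.5247 + 0.305 + 0.0 = 3.8297


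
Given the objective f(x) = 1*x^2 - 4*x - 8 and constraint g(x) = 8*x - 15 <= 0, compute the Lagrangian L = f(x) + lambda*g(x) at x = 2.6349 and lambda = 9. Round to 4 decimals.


Step 1: Evaluate f(x).
f(2.6349) = 1*2.6349^2 - 4*2.6349 - 8 = -11.5969
Step 2: Evaluate g(x).
g(2.6349) = 8*2.6349 - 15 = 6.0792
Step 3: Compute Lagrangian.
L = -11.5969 + 9*6.0792 = 43.1159


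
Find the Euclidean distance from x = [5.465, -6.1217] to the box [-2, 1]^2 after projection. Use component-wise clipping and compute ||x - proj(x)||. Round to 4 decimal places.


Project each component onto [-2, 1].
clip(5.465) = 1.0, clip(-6.1217) = -2.0
Projection = [1.0, -2.0]
Squared diffs: [19.9362, 16.9884]
Distance = sqrt(36.9246) = 6.0766


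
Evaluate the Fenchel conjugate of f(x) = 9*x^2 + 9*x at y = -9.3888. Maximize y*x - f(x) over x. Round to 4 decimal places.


f*(y) = sup_x {y*x - a*x^2 - b*x} = sup_x {(y-b)*x - a*x^2}
FOC: (y - b) - 2a*x = 0 => x* = (y - b)/(2a)
x* = (-9.3888 - 9)/(2*9) = -1.0216
f*(-9.3888) = (y-b)^2/(4a) = (-9.3888 - 9)^2/(4*9)
= 338.148/36 = 9.393


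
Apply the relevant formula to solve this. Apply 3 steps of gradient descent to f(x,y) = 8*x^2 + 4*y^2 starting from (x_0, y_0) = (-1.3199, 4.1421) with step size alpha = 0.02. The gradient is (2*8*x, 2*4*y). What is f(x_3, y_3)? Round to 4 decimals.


Gradient descent on f(x,y) = 8*x^2 + 4*y^2.
Starting point: (-1.3199, 4.1421), alpha = 0.02
Step 1: grad_x = 2*8*-1.3199 = -21.1184, grad_y = 2*4*4.1421 = 33.1368
  x_1 = -1.3199 - 0.02*-21.1184 = -0.8975
  y_1 = 4.1421 - 0.02*33.1368 = 3.4794
Step 2: grad_x = 2*8*-0.8975 = -14.3605, grad_y = 2*4*3.4794 = 27.8349
  x_2 = -0.8975 - 0.02*-14.3605 = -0.6103
  y_2 = 3.4794 - 0.02*27.8349 = 2.9227
Step 3: grad_x = 2*8*-0.6103 = -9.7651, grad_y = 2*4*2.9227 = 23.3813
  x_3 = -0.6103 - 0.02*-9.7651 = -0.415
  y_3 = 2.9227 - 0.02*23.3813 = 2.455
f(-0.415, 2.455) = 8*(-0.415)^2 + 4*2.455^2 = 25.4868


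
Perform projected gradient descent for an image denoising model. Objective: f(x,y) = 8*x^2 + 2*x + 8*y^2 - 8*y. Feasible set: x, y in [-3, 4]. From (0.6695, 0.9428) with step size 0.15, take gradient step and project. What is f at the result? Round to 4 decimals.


Step 1: Compute gradient at (0.6695, 0.9428).
grad_x = 2*8*0.6695 + 2 = 12.712
grad_y = 2*8*0.9428 - 8 = 7.0848
Step 2: Gradient step.
x_raw = 0.6695 - 0.15*12.712 = -1.2373
y_raw = 0.9428 - 0.15*7.0848 = -0.1199
Step 3: Project onto [-3, 4].
x_proj = clip(-1.2373) = -1.2373
y_proj = clip(-0.1199) = -0.1199
Step 4: Evaluate f.
f(-1.2373, -0.1199) = 10.8471


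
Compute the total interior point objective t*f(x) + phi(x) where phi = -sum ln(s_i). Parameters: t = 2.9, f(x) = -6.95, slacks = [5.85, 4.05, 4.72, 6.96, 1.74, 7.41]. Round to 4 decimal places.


Step 1: Compute log-barrier.
ln values: [1.7664, 1.3987, 1.5518, 1.9402, 0.5539, 2.0028]
phi = -(1.7664 + 1.3987 + 1.5518 + 1.9402 + 0.5539 + 2.0028) = -9.2139
Step 2: Compute augmented objective.
t*f(x) = 2.9*-6.95 = -20.155
Total = -20.155 - 9.2139 = -29.3689


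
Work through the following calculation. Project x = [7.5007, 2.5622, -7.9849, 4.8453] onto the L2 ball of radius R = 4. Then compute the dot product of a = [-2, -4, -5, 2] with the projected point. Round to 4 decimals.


Step 1: Compute ||x|| (intermediates to 6 decimals).
||x|| = sqrt(7.5007^2 + 2.5622^2 + (-7.9849)^2 + 4.8453^2) = 12.249936
Step 2: Project.
Since ||x|| > R, scale = R/||x|| = 4/12.249936 = 0.326532, proj(x) = scale * x
proj(x) = [2.449219, 0.83664, -2.607325, 1.582145]
Step 3: Dot product.
a^T * proj(x) = -2*2.449219 - 4*0.83664 - 5*(-2.607325) + 2*1.582145 = 7.9559


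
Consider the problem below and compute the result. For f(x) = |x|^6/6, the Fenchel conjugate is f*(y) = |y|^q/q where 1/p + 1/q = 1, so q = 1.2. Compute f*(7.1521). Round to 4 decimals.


The conjugate exponent q satisfies 1/p + 1/q = 1.
p = 6, so q = 6/(6 - 1) = 1.2
|y|^q = 7.1521^1.2 = 10.6004
f*(7.1521) = 10.6004 / 1.2 = 8.8336


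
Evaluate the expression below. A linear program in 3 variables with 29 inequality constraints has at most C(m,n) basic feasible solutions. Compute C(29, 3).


Each vertex corresponds to some choice of n active constraints out of m, so the number of vertices is at most C(m, n) = m! / (n!(m-n)!).
m = 29, n = 3
Numerator: 29 * 28 * 27
Denominator: 3! = 6
C(29, 3) = 3654


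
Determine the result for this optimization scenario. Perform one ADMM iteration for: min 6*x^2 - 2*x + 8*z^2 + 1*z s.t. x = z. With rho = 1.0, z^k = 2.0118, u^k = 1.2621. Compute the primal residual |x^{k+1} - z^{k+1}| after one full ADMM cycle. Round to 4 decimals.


ADMM iteration with rho = 1.0, z^k = 2.0118, u^k = 1.2621
Step 1: x-update.
Minimize 6*x^2 - 2*x + (1.0/2)*(x - 2.0118 + 1.2621)^2
FOC: (2*6 + 1.0)*x = 2 + 1.0*(2.0118 - 1.2621)
x^{k+1} = 0.2115
Step 2: z-update.
Minimize 8*z^2 + 1*z + (1.0/2)*(0.2115 - z + 1.2621)^2
FOC: (2*8 + 1.0)*z = -1 + 1.0*(0.2115 + 1.2621)
z^{k+1} = 0.0279
Step 3: u-update.
u^{k+1} = 1.2621 + 0.2115 - 0.0279 = 1.4458
Step 4: Primal residual = |0.2115 - 0.0279| = 0.1837


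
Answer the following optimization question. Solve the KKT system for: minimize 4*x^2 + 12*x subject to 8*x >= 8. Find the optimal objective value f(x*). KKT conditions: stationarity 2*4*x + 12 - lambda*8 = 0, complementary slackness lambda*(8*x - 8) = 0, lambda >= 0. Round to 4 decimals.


Step 1: Try lambda = 0 (constraint inactive).
x_unc = -12/(2*4) = -1.5
Check: 8*-1.5 = -12.0 < 8 -- violated!
Step 2: Constraint must be active: 8*x = 8
x* = 8/8 = 1.0
lambda = (2*4*1.0 + 12)/8 = 2.5
Step 3: Compute optimal value.
f(x*) = 4*1.0^2 + 12*1.0 = 16.0


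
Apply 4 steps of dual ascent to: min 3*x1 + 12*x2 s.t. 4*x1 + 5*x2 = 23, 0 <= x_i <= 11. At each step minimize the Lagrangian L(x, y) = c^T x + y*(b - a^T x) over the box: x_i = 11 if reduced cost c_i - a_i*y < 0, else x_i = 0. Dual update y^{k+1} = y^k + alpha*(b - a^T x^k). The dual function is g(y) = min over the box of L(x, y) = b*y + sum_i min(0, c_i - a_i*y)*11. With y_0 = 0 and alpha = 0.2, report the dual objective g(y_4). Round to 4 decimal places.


Dual ascent for LP: min 3*x1 + 12*x2, 4*x1 + 5*x2 = 23, 0 <= x_i <= 11
Step 1: y^k = 0.0, reduced costs: (3.0, 12.0)
  x^k = (0.0, 0.0), subgradient = b - a^T x = 23.0
  y^{k+1} = 0.0 + 0.2*23.0 = 4.6
Step 2: y^k = 4.6, reduced costs: (-15.4, -11.0)
  x^k = (11.0, 11.0), subgradient = b - a^T x = -76.0
  y^{k+1} = 4.6 + 0.2*-76.0 = -10.6
Step 3: y^k = -10.6, reduced costs: (45.4, 65.0)
  x^k = (0.0, 0.0), subgradient = b - a^T x = 23.0
  y^{k+1} = -10.6 + 0.2*23.0 = -6.0
Step 4: y^k = -6.0, reduced costs: (27.0, 42.0)
  x^k = (0.0, 0.0), subgradient = b - a^T x = 23.0
  y^{k+1} = -6.0 + 0.2*23.0 = -1.4
Dual objective at y_4 = -1.4: reduced costs (8.6, 19.0), box minimizer x = (0.0, 0.0)
g(y_4) = b*y + (c1 - a1*y)*x1 + (c2 - a2*y)*x2 = 23*(-1.4) + 8.6*0.0 + 19.0*0.0 = -32.2 + 0.0 + 0.0 = -32.2


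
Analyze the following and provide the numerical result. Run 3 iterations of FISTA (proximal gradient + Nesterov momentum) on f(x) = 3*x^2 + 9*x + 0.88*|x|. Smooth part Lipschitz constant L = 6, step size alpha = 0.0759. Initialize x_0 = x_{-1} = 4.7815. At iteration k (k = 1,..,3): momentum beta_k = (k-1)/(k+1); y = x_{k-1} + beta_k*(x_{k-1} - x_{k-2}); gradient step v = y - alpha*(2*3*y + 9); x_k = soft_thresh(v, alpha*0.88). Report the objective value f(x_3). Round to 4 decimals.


FISTA on f(x) = 3*x^2 + 9*x + 0.88*|x|
L = 6, alpha = 0.0759
Iteration 1: beta = 0.0, y = 4.7815 + 0.0*(4.7815 - 4.7815) = 4.7815
  grad(y) = 37.689, v = y - alpha*grad = 1.9209
  prox(v) = soft_thresh(1.9209, 0.0668) = 1.8541
Iteration 2: beta = 0.3333, y = 1.8541 + 0.3333*(1.8541 - 4.7815) = 0.8783
  grad(y) = 14.2699, v = y - alpha*grad = -0.2048
  prox(v) = soft_thresh(-0.2048, 0.0668) = -0.138
Iteration 3: beta = 0.5, y = -0.138 + 0.5*(-0.138 - 1.8541) = -1.134
  grad(y) = 2.1959, v = y - alpha*grad = -1.3007
  prox(v) = soft_thresh(-1.3007, 0.0668) = -1.2339
f(x_3) = 3*(-1.2339)^2 + 9*(-1.2339) + 0.88*|-1.2339| = -5.4517


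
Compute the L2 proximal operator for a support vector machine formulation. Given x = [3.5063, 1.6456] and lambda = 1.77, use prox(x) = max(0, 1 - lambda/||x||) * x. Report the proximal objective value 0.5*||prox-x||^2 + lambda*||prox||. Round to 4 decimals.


Step 1: Compute ||x||.
||x|| = 3.8733
Step 2: Compute scaling factor.
scale = max(0, 1 - 1.77/3.8733) = 0.543
Step 3: prox(x) = [1.904, 0.8936]
||prox(x)|| = 2.1033
Step 4: Proximal objective.
0.5*||prox-x||^2 = 1.5665
lambda*||prox|| = 3.7228
Total = 5.2892


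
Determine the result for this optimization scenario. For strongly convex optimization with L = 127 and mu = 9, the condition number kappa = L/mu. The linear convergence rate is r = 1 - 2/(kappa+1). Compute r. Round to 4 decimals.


Step 1: Compute the condition number.
kappa = L/mu = 127/9 = 14.1111
Step 2: Compute the convergence rate.
r = 1 - 2/(kappa + 1) = 1 - 2*mu/(L + mu) = (L - mu)/(L + mu) = 118/136 = 0.8676


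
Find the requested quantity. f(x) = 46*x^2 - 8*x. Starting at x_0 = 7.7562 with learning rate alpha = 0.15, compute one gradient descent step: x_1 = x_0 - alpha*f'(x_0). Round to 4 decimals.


We compute the gradient at x_0 and apply the update.
f'(x) = 92*x - 8
f'(7.7562) = 92*7.7562 - 8 = 705.5704
x_1 = 7.7562 - 0.15*705.5704 = -98.0794


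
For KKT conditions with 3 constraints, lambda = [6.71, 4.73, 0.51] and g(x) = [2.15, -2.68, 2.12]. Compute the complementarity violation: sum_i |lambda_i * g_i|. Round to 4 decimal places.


KKT complementary slackness check:
lambda_1 * g_1 = 6.71 * 2.15 = 14.4265
lambda_2 * g_2 = 4.73 * -2.68 = -12.6764
lambda_3 * g_3 = 0.51 * 2.12 = 1.0812
Total violation = 14.4265 + 12.6764 + 1.0812 = 28.1841


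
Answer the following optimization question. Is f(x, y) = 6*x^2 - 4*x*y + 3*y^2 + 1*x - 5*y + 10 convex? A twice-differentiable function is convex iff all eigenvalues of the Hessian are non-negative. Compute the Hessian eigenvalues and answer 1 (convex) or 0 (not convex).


The Hessian of f(x,y) = 6*x^2 - 4*x*y + 3*y^2 + 1*x - 5*y + 10 is:
H = [[12, -4], [-4, 6]]
Trace = 12 + 6 = 18
Determinant = 12*6 - (-4)^2 = 56
Discriminant = (18)^2 - 4*56 = 100.0
Eigenvalues: lambda_1 = 4.0, lambda_2 = 14.0
The function is convex.

1


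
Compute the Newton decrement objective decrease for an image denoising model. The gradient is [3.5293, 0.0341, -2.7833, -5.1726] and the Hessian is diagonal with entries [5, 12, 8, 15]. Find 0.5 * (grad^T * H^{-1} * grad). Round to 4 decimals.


Step 1: H is diagonal, so H^(-1) * g = [0.7059, 0.0028, -0.3479, -0.3448].
Step 2: g^T H^(-1) g = sum_i g_i^2 / H_ii
  = (3.5293)^2/5 + (0.0341)^2/12 + (-2.7833)^2/8 + (-5.1726)^2/15
  = 2.4912 + 0.0001 + 0.9683 + 1.7837 = 5.2434
Step 3: Objective decrease = 0.5 * g^T H^(-1) g = 2.6217


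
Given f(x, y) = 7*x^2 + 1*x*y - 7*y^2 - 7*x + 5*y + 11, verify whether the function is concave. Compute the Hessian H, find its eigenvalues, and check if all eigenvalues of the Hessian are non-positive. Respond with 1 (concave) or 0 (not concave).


The Hessian of f(x,y) = 7*x^2 + 1*x*y - 7*y^2 - 7*x + 5*y + 11 is:
H = [[14, 1], [1, -14]]
Trace = 14 - 14 = 0
Determinant = 14*-14 - (1)^2 = -197
Discriminant = (0)^2 - 4*-197 = 788.0
Eigenvalues: lambda_1 = -14.0357, lambda_2 = 14.0357
The function is not concave.

0


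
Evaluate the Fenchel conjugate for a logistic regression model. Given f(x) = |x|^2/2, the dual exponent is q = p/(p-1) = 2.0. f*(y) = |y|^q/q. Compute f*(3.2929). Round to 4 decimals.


The conjugate exponent q satisfies 1/p + 1/q = 1.
p = 2, so q = 2/(2 - 1) = 2.0
|y|^q = 3.2929^2.0 = 10.8432
f*(3.2929) = 10.8432 / 2.0 = 5.4216


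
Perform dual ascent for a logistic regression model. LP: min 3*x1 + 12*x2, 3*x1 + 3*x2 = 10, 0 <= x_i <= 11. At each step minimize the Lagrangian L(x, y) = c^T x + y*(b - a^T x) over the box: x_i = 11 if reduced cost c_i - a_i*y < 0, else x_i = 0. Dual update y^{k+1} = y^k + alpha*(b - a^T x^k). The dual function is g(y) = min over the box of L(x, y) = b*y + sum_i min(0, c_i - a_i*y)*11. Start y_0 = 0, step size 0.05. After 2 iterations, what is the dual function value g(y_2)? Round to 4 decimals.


Dual ascent for LP: min 3*x1 + 12*x2, 3*x1 + 3*x2 = 10, 0 <= x_i <= 11
Step 1: y^k = 0.0, reduced costs: (3.0, 12.0)
  x^k = (0.0, 0.0), subgradient = b - a^T x = 10.0
  y^{k+1} = 0.0 + 0.05*10.0 = 0.5
Step 2: y^k = 0.5, reduced costs: (1.5, 10.5)
  x^k = (0.0, 0.0), subgradient = b - a^T x = 10.0
  y^{k+1} = 0.5 + 0.05*10.0 = 1.0
Dual objective at y_2 = 1.0: reduced costs (0.0, 9.0), box minimizer x = (0.0, 0.0)
g(y_2) = b*y + (c1 - a1*y)*x1 + (c2 - a2*y)*x2 = 10*1.0 + 0.0*0.0 + 9.0*0.0 = 10.0 + 0.0 + 0.0 = 10.0


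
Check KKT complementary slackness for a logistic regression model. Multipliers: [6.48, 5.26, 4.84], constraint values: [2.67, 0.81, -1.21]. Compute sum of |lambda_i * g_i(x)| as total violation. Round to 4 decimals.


KKT complementary slackness check:
lambda_1 * g_1 = 6.48 * 2.67 = 17.3016
lambda_2 * g_2 = 5.26 * 0.81 = 4.2606
lambda_3 * g_3 = 4.84 * -1.21 = -5.8564
Total violation = 17.3016 + 4.2606 + 5.8564 = 27.4186


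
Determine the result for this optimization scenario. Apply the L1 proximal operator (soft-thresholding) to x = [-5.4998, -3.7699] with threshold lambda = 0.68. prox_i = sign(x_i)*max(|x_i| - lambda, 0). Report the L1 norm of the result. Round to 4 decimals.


Soft-thresholding with lambda = 0.68:
prox(-5.4998) = sign(-5.4998)*max(|-5.4998| - 0.68, 0) = -4.8198
prox(-3.7699) = sign(-3.7699)*max(|-3.7699| - 0.68, 0) = -3.0899
prox(x) = [-4.8198, -3.0899]
||prox(x)||_1 = 4.8198 + 3.0899 = 7.9097


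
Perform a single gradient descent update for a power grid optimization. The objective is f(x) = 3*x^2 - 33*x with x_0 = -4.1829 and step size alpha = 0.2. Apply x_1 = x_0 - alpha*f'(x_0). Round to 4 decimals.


We compute the gradient at x_0 and apply the update.
f'(x) = 6*x - 33
f'(-4.1829) = 6*-4.1829 - 33 = -58.0974
x_1 = -4.1829 - 0.2*-58.0974 = 7.4366


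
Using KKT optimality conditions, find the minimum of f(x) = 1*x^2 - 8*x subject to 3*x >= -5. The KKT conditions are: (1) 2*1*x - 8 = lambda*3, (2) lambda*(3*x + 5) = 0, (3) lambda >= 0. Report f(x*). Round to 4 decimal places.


Step 1: Try lambda = 0 (constraint inactive).
Stationarity: 2*1*x - 8 = 0
x* = 8/(2*1) = 4.0
Check constraint: 3*4.0 = 12.0 >= -5 -- satisfied.
Step 2: Compute optimal value.
f(x*) = 1*4.0^2 - 8*4.0 = -16.0


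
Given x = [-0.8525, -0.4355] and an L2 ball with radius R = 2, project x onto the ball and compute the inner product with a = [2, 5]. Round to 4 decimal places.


Step 1: Compute ||x|| (intermediates to 6 decimals).
||x|| = sqrt((-0.8525)^2 + (-0.4355)^2) = 0.957296
Step 2: Project.
Since ||x|| <= R, proj = x (no scaling needed).
proj(x) = [-0.8525, -0.4355]
Step 3: Dot product.
a^T * proj(x) = 2*(-0.8525) + 5*(-0.4355) = -3.8825


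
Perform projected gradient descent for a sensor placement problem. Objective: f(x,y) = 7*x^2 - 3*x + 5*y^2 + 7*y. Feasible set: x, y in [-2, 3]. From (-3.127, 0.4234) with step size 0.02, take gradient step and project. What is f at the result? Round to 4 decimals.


Step 1: Compute gradient at (-3.127, 0.4234).
grad_x = 2*7*-3.127 - 3 = -46.778
grad_y = 2*5*0.4234 + 7 = 11.234
Step 2: Gradient step.
x_raw = -3.127 - 0.02*-46.778 = -2.1914
y_raw = 0.4234 - 0.02*11.234 = 0.1987
Step 3: Project onto [-2, 3].
x_proj = clip(-2.1914) = -2.0
y_proj = clip(0.1987) = 0.1987
Step 4: Evaluate f.
f(-2.0, 0.1987) = 35.5885


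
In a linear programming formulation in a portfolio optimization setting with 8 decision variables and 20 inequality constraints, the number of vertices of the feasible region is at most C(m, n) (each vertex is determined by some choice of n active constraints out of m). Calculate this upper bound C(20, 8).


Each vertex corresponds to some choice of n active constraints out of m, so the number of vertices is at most C(m, n) = m! / (n!(m-n)!).
m = 20, n = 8
Numerator: 20 * 19 * 18 * 17 * 16 * 15 * 14 * 13
Denominator: 8! = 40320
C(20, 8) = 125970


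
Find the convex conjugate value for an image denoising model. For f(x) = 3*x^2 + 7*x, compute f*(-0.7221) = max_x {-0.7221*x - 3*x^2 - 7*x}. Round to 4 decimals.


f*(y) = sup_x {y*x - a*x^2 - b*x} = sup_x {(y-b)*x - a*x^2}
FOC: (y - b) - 2a*x = 0 => x* = (y - b)/(2a)
x* = (-0.7221 - 7)/(2*3) = -1.287
f*(-0.7221) = (y-b)^2/(4a) = (-0.7221 - 7)^2/(4*3)
= 59.6308/12 = 4.9692


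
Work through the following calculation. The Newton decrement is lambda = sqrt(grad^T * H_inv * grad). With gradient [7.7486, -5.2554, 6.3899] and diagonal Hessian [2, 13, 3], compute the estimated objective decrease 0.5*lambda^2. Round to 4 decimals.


Step 1: H is diagonal, so H^(-1) * g = [3.8743, -0.4043, 2.13].
Step 2: g^T H^(-1) g = sum_i g_i^2 / H_ii
  = (7.7486)^2/2 + (-5.2554)^2/13 + (6.3899)^2/3
  = 30.0204 + 2.1246 + 13.6103 = 45.7552
Step 3: Objective decrease = 0.5 * g^T H^(-1) g = 22.8776


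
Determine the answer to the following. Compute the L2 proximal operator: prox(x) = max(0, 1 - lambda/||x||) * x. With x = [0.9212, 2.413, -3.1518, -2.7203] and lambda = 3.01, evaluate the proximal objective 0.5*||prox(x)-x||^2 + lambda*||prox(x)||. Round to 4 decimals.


Step 1: Compute ||x||.
||x|| = 4.8995
Step 2: Compute scaling factor.
scale = max(0, 1 - 3.01/4.8995) = 0.3857
Step 3: prox(x) = [0.3553, 0.9306, -1.2155, -1.0491]
||prox(x)|| = 1.8895
Step 4: Proximal objective.
0.5*||prox-x||^2 = 4.5301
lambda*||prox|| = 5.6874
Total = 10.2174


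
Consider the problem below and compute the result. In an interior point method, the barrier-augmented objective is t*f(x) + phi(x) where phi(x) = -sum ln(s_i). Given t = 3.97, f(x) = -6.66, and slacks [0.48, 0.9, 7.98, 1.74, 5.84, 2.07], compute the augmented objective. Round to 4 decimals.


Step 1: Compute log-barrier.
ln values: [-0.734, -0.1054, 2.0769, 0.5539, 1.7647, 0.7275]
phi = -(-0.734 - 0.1054 + 2.0769 + 0.5539 + 1.7647 + 0.7275) = -4.2838
Step 2: Compute augmented objective.
t*f(x) = 3.97*-6.66 = -26.4402
Total = -26.4402 - 4.2838 = -30.724


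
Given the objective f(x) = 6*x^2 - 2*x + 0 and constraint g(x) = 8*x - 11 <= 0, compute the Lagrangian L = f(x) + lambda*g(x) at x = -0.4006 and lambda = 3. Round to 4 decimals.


Step 1: Evaluate f(x).
f(-0.4006) = 6*(-0.4006)^2 - 2*(-0.4006) + 0 = 1.7641
Step 2: Evaluate g(x).
g(-0.4006) = 8*-0.4006 - 11 = -14.2048
Step 3: Compute Lagrangian.
L = 1.7641 + 3*-14.2048 = -40.8503


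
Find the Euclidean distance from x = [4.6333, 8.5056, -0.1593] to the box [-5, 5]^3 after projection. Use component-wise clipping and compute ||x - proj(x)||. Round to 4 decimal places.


Project each component onto [-5, 5].
clip(4.6333) = 4.6333, clip(8.5056) = 5.0, clip(-0.1593) = -0.1593
Projection = [4.6333, 5.0, -0.1593]
Squared diffs: [0.0, 12.2892, 0.0]
Distance = sqrt(12.2892) = 3.5056


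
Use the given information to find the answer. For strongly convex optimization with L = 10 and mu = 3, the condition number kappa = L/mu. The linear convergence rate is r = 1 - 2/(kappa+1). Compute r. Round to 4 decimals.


Step 1: Compute the condition number.
kappa = L/mu = 10/3 = 3.3333
Step 2: Compute the convergence rate.
r = 1 - 2/(kappa + 1) = 1 - 2*mu/(L + mu) = (L - mu)/(L + mu) = 7/13 = 0.5385


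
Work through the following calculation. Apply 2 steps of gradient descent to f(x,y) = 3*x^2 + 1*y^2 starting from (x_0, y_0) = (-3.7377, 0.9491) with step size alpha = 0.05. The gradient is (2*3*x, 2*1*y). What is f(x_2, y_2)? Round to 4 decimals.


Gradient descent on f(x,y) = 3*x^2 + 1*y^2.
Starting point: (-3.7377, 0.9491), alpha = 0.05
Step 1: grad_x = 2*3*-3.7377 = -22.4262, grad_y = 2*1*0.9491 = 1.8982
  x_1 = -3.7377 - 0.05*-22.4262 = -2.6164
  y_1 = 0.9491 - 0.05*1.8982 = 0.8542
Step 2: grad_x = 2*3*-2.6164 = -15.6983, grad_y = 2*1*0.8542 = 1.7084
  x_2 = -2.6164 - 0.05*-15.6983 = -1.8315
  y_2 = 0.8542 - 0.05*1.7084 = 0.7688
f(-1.8315, 0.7688) = 3*(-1.8315)^2 + 1*0.7688^2 = 10.6539


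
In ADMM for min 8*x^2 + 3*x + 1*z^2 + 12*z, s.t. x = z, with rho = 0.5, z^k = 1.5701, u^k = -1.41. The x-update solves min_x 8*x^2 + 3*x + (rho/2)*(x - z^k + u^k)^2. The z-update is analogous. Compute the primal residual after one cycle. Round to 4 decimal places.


ADMM iteration with rho = 0.5, z^k = 1.5701, u^k = -1.41
Step 1: x-update.
Minimize 8*x^2 + 3*x + (0.5/2)*(x - 1.5701 - 1.41)^2
FOC: (2*8 + 0.5)*x = -3 + 0.5*(1.5701 + 1.41)
x^{k+1} = -0.0915
Step 2: z-update.
Minimize 1*z^2 + 12*z + (0.5/2)*(-0.0915 - z - 1.41)^2
FOC: (2*1 + 0.5)*z = -12 + 0.5*(-0.0915 - 1.41)
z^{k+1} = -5.1003
Step 3: u-update.
u^{k+1} = -1.41 - 0.0915 + 5.1003 = 3.5988
Step 4: Primal residual = |-0.0915 + 5.1003| = 5.0088


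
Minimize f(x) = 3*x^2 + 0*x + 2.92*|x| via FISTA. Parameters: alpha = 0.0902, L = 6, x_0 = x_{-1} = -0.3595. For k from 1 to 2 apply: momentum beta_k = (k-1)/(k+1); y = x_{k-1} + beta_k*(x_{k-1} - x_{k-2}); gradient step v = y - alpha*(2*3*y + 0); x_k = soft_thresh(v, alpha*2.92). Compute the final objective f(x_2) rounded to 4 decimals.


FISTA on f(x) = 3*x^2 + 0*x + 2.92*|x|
L = 6, alpha = 0.0902
Iteration 1: beta = 0.0, y = -0.3595 + 0.0*(-0.3595 + 0.3595) = -0.3595
  grad(y) = -2.157, v = y - alpha*grad = -0.1649
  prox(v) = soft_thresh(-0.1649, 0.2634) = 0.0
Iteration 2: beta = 0.3333, y = 0.0 + 0.3333*(0.0 + 0.3595) = 0.1198
  grad(y) = 0.719, v = y - alpha*grad = 0.055
  prox(v) = soft_thresh(0.055, 0.2634) = 0.0
f(x_2) = 3*0.0^2 + 0*0.0 + 2.92*|0.0| = 0.0


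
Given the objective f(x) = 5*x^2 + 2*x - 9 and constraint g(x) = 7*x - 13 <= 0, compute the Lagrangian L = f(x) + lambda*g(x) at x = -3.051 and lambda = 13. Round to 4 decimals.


Step 1: Evaluate f(x).
f(-3.051) = 5*(-3.051)^2 + 2*(-3.051) - 9 = 31.441
Step 2: Evaluate g(x).
g(-3.051) = 7*-3.051 - 13 = -34.357
Step 3: Compute Lagrangian.
L = 31.441 + 13*-34.357 = -415.2


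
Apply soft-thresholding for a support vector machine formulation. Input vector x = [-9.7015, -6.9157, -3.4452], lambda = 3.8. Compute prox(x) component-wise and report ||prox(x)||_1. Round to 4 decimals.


Soft-thresholding with lambda = 3.8:
prox(-9.7015) = sign(-9.7015)*max(|-9.7015| - 3.8, 0) = -5.9015
prox(-6.9157) = sign(-6.9157)*max(|-6.9157| - 3.8, 0) = -3.1157
prox(-3.4452) = sign(-3.4452)*max(|-3.4452| - 3.8, 0) = 0.0
prox(x) = [-5.9015, -3.1157, 0.0]
||prox(x)||_1 = 5.9015 + 3.1157 + 0.0 = 9.0172


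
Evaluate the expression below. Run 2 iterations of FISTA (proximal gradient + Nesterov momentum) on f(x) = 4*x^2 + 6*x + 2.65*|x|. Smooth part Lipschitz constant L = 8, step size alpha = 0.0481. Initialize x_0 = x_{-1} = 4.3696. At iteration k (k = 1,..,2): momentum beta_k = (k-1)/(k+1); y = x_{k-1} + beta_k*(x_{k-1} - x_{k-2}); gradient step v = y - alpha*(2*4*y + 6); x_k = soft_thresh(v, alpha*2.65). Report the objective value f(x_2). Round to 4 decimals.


FISTA on f(x) = 4*x^2 + 6*x + 2.65*|x|
L = 8, alpha = 0.0481
Iteration 1: beta = 0.0, y = 4.3696 + 0.0*(4.3696 - 4.3696) = 4.3696
  grad(y) = 40.9568, v = y - alpha*grad = 2.3996
  prox(v) = soft_thresh(2.3996, 0.1275) = 2.2721
Iteration 2: beta = 0.3333, y = 2.2721 + 0.3333*(2.2721 - 4.3696) = 1.573
  grad(y) = 18.5836, v = y - alpha*grad = 0.6791
  prox(v) = soft_thresh(0.6791, 0.1275) = 0.5516
f(x_2) = 4*0.5516^2 + 6*0.5516 + 2.65*|0.5516| = 5.9886


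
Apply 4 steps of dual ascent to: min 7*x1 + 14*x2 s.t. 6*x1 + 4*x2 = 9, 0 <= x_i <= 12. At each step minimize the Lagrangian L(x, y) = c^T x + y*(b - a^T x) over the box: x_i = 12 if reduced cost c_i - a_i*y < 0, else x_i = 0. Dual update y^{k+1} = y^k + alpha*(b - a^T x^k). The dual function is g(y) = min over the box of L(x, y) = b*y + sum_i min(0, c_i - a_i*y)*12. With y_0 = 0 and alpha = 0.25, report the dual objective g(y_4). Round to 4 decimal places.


Dual ascent for LP: min 7*x1 + 14*x2, 6*x1 + 4*x2 = 9, 0 <= x_i <= 12
Step 1: y^k = 0.0, reduced costs: (7.0, 14.0)
  x^k = (0.0, 0.0), subgradient = b - a^T x = 9.0
  y^{k+1} = 0.0 + 0.25*9.0 = 2.25
Step 2: y^k = 2.25, reduced costs: (-6.5, 5.0)
  x^k = (12.0, 0.0), subgradient = b - a^T x = -63.0
  y^{k+1} = 2.25 + 0.25*-63.0 = -13.5
Step 3: y^k = -13.5, reduced costs: (88.0, 68.0)
  x^k = (0.0, 0.0), subgradient = b - a^T x = 9.0
  y^{k+1} = -13.5 + 0.25*9.0 = -11.25
Step 4: y^k = -11.25, reduced costs: (74.5, 59.0)
  x^k = (0.0, 0.0), subgradient = b - a^T x = 9.0
  y^{k+1} = -11.25 + 0.25*9.0 = -9.0
Dual objective at y_4 = -9.0: reduced costs (61.0, 50.0), box minimizer x = (0.0, 0.0)
g(y_4) = b*y + (c1 - a1*y)*x1 + (c2 - a2*y)*x2 = 9*(-9.0) + 61.0*0.0 + 50.0*0.0 = -81.0 + 0.0 + 0.0 = -81.0


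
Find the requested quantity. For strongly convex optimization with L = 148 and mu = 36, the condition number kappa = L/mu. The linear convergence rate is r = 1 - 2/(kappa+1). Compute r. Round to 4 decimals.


Step 1: Compute the condition number.
kappa = L/mu = 148/36 = 4.1111
Step 2: Compute the convergence rate.
r = 1 - 2/(kappa + 1) = 1 - 2*mu/(L + mu) = (L - mu)/(L + mu) = 112/184 = 0.6087


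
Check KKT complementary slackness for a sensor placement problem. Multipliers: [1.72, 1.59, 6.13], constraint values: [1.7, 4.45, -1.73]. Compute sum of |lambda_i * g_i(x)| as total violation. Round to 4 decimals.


KKT complementary slackness check:
lambda_1 * g_1 = 1.72 * 1.7 = 2.924
lambda_2 * g_2 = 1.59 * 4.45 = 7.0755
lambda_3 * g_3 = 6.13 * -1.73 = -10.6049
Total violation = 2.924 + 7.0755 + 10.6049 = 20.6044


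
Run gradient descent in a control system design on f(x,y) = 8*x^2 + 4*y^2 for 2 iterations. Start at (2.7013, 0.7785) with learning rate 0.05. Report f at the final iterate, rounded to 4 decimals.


Gradient descent on f(x,y) = 8*x^2 + 4*y^2.
Starting point: (2.7013, 0.7785), alpha = 0.05
Step 1: grad_x = 2*8*2.7013 = 43.2208, grad_y = 2*4*0.7785 = 6.228
  x_1 = 2.7013 - 0.05*43.2208 = 0.5403
  y_1 = 0.7785 - 0.05*6.228 = 0.4671
Step 2: grad_x = 2*8*0.5403 = 8.6442, grad_y = 2*4*0.4671 = 3.7368
  x_2 = 0.5403 - 0.05*8.6442 = 0.1081
  y_2 = 0.4671 - 0.05*3.7368 = 0.2803
f(0.1081, 0.2803) = 8*0.1081^2 + 4*0.2803^2 = 0.4076
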